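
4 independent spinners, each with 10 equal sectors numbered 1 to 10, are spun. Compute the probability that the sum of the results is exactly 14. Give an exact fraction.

There are 10^4 = 10000 equally likely outcomes.
The number of ordered 4-tuples from {1,…,10} summing to 14 is 282.
P(sum = 14) = 282/10000 = 141/5000.

141/5000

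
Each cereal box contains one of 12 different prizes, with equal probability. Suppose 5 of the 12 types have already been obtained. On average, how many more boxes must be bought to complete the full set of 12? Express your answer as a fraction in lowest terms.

1089/35

Starting from 5 distinct types, each trial gives a new one with probability (12−i)/12 when i types are held, so the wait for the next new type is 12/(12−i).
E = 12/7 + 12/6 + 12/5 + 12/4 + 12/3 + 12/2 + 12/1 = 1089/35.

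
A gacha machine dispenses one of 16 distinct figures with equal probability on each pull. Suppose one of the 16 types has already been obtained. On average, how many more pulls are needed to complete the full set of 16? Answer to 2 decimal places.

Starting from 1 distinct type, each trial gives a new one with probability (16−i)/16 when i types are held, so the wait for the next new type is 16/(16−i).
E = 16/15 + 16/14 + 16/13 + 16/12 + 16/11 + 16/10 + 16/9 + 16/8 + 16/7 + 16/6 + 16/5 + 16/4 + 16/3 + 16/2 + 16/1 = 2391514/45045 ≈ 53.09.

53.09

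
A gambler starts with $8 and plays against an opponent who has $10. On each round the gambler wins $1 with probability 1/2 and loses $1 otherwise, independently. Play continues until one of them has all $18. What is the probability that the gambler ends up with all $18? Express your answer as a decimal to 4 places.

With a fair step, P(i) = ½P(i−1) + ½P(i+1) with P(0)=0, P(18)=1 has the linear solution P(i) = i/18.
P(8) = 8/18 = 4/9 ≈ 0.4444.

0.4444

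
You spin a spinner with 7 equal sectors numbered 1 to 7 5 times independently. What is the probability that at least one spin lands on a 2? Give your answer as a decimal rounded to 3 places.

P(no spin lands on a 2) = (6/7)^5 ≈ 0.463.
P(at least one) = 1 − 0.463 = 0.537.

0.537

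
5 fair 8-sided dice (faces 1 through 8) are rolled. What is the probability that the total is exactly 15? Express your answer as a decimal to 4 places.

There are 8^5 = 32768 equally likely outcomes.
The number of ordered 5-tuples from {1,…,8} summing to 15 is 926.
P(sum = 15) = 926/32768 = 463/16384 ≈ 0.0283.

0.0283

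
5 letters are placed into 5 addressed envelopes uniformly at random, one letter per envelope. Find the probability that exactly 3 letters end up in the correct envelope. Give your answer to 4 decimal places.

0.0833

Choose which 3 of the 5 are fixed: C(5,3) = 10 ways.
The remaining 2 must have no fixed point: D(2) = 1.
P = 10·1/120 = 1/12 ≈ 0.0833.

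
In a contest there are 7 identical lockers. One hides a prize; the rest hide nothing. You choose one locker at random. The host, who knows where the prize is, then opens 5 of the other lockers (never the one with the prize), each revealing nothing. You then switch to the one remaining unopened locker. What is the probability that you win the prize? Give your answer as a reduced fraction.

Your original locker holds the prize with probability 1/7, so the other 6 collectively hold it with probability 6/7.
The host can always find 5 empty lockers to open, so the reveals don't change that 6/7; it is now spread over the 1 remaining unopened locker.
P(win by switching) = (6/7) · (1/1) = 6/7.

6/7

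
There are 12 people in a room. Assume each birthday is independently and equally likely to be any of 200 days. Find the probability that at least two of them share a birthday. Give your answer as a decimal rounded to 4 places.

0.2857

It's easier to compute the probability that all 12 are distinct.
P(all distinct) = 200/200 · 199/200 · ··· · 189/200 ≈ 0.7143.
So the probability of at least one match is 1 − 0.7143 = 0.2857.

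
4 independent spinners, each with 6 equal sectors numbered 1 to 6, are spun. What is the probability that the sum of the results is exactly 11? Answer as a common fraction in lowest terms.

There are 6^4 = 1296 equally likely outcomes.
The number of ordered 4-tuples from {1,…,6} summing to 11 is 104.
P(sum = 11) = 104/1296 = 13/162.

13/162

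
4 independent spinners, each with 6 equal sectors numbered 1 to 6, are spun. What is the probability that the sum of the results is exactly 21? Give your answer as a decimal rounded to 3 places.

0.015

There are 6^4 = 1296 equally likely outcomes.
The number of ordered 4-tuples from {1,…,6} summing to 21 is 20.
P(sum = 21) = 20/1296 = 5/324 ≈ 0.015.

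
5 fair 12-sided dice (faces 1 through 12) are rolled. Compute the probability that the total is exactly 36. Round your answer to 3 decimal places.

There are 12^5 = 248832 equally likely outcomes.
The number of ordered 5-tuples from {1,…,12} summing to 36 is 11385.
P(sum = 36) = 11385/248832 = 1265/27648 ≈ 0.046.

0.046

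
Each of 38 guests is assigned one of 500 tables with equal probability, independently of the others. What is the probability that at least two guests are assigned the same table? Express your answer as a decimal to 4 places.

0.7637

It's easier to compute the probability that all 38 are distinct.
P(all distinct) = 500/500 · 499/500 · ··· · 463/500 ≈ 0.2363.
So the probability of at least one match is 1 − 0.2363 = 0.7637.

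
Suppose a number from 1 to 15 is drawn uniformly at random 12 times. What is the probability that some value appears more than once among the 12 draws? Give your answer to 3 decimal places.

0.998

P(all 12 different) = 15/15 · 14/15 · ··· · 4/15 ≈ 0.002.
P(at least two equal) = 1 − 0.002 = 0.998.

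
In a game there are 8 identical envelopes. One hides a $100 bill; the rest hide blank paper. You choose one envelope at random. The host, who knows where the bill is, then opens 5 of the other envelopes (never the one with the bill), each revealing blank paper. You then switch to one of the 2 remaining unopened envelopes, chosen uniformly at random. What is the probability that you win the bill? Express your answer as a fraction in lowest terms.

Your original envelope holds the bill with probability 1/8, so the other 7 collectively hold it with probability 7/8.
The host can always find 5 empty envelopes to open, so the reveals don't change that 7/8; it is now spread over the 2 remaining unopened envelopes.
P(win by switching) = (7/8) · (1/2) = 7/16.

7/16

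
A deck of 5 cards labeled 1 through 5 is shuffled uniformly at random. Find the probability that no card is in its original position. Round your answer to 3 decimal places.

0.367

This is the derangement probability: permutations of 5 with no fixed point.
D(5) = 5! · (1 − 1/1! + 1/2! − ··· + (−1)^5/5!) = 44.
P = 44/120 = 11/30 ≈ 0.367.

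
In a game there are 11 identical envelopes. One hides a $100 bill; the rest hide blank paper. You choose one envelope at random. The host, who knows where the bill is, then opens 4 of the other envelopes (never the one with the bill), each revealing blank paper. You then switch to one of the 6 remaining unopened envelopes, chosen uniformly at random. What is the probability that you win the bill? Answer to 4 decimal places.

0.1515

Your original envelope holds the bill with probability 1/11, so the other 10 collectively hold it with probability 10/11.
The host can always find 4 empty envelopes to open, so the reveals don't change that 10/11; it is now spread over the 6 remaining unopened envelopes.
P(win by switching) = (10/11) · (1/6) = 5/33 ≈ 0.1515.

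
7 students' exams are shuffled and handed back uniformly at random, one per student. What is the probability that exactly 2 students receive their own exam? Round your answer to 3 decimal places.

0.183

Choose which 2 of the 7 are fixed: C(7,2) = 21 ways.
The remaining 5 must have no fixed point: D(5) = 44.
P = 21·44/5040 = 11/60 ≈ 0.183.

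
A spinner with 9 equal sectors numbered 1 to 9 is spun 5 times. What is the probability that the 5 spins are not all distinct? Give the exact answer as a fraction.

P(all 5 different) = 9/9 · 8/9 · ··· · 5/9 = 560/2187.
P(at least two equal) = 1 − 560/2187 = 1627/2187.

1627/2187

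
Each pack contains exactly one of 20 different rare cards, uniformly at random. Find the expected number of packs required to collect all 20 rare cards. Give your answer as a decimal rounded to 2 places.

71.95

After i distinct types are collected, each trial gives a new one with probability (20−i)/20, so the expected wait for the next new type is 20/(20−i).
E = 20/20 + 20/19 + 20/18 + 20/17 + 20/16 + 20/15 + 20/14 + 20/13 + 20/12 + 20/11 + 20/10 + 20/9 + 20/8 + 20/7 + 20/6 + 20/5 + 20/4 + 20/3 + 20/2 + 20/1 = 279175675/3879876 ≈ 71.95.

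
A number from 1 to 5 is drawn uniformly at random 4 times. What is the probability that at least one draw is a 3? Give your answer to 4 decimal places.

0.5904

P(no draw is a 3) = (4/5)^4 ≈ 0.4096.
P(at least one) = 1 − 0.4096 = 0.5904.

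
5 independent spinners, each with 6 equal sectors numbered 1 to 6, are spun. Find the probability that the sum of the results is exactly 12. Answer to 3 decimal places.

There are 6^5 = 7776 equally likely outcomes.
The number of ordered 5-tuples from {1,…,6} summing to 12 is 305.
P(sum = 12) = 305/7776 ≈ 0.039.

0.039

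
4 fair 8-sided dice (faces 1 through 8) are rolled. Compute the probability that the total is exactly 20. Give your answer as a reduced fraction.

315/4096

There are 8^4 = 4096 equally likely outcomes.
The number of ordered 4-tuples from {1,…,8} summing to 20 is 315.
P(sum = 20) = 315/4096.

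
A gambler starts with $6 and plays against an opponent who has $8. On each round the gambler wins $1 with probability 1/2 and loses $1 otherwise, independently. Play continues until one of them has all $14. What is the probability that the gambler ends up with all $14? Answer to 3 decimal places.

0.429

With a fair step, P(i) = ½P(i−1) + ½P(i+1) with P(0)=0, P(14)=1 has the linear solution P(i) = i/14.
P(6) = 6/14 = 3/7 ≈ 0.429.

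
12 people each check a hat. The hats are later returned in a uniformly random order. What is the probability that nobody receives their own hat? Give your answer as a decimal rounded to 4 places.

0.3679

This is the derangement probability: permutations of 12 with no fixed point.
D(12) = 12! · (1 − 1/1! + 1/2! − ··· + (−1)^12/12!) = 176214841.
P = 176214841/479001600 = 16019531/43545600 ≈ 0.3679.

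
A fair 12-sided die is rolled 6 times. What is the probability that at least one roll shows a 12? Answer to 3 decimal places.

0.407

P(no roll shows a 12) = (11/12)^6 ≈ 0.593.
P(at least one) = 1 − 0.593 = 0.407.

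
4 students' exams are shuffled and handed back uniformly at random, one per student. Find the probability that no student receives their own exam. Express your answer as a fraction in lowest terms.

3/8

This is the derangement probability: permutations of 4 with no fixed point.
D(4) = 4! · (1 − 1/1! + 1/2! − ··· + (−1)^4/4!) = 9.
P = 9/24 = 3/8.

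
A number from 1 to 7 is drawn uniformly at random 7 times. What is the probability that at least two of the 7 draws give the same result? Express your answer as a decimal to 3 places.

0.994

P(all 7 different) = 7/7 · 6/7 · ··· · 1/7 ≈ 0.006.
P(at least two equal) = 1 − 0.006 = 0.994.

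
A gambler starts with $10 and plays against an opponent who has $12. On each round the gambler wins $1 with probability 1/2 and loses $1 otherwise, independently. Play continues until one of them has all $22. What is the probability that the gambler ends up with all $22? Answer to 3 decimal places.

With a fair step, P(i) = ½P(i−1) + ½P(i+1) with P(0)=0, P(22)=1 has the linear solution P(i) = i/22.
P(10) = 10/22 = 5/11 ≈ 0.455.

0.455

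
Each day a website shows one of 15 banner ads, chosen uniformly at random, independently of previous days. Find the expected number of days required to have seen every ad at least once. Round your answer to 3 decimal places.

49.773

After i distinct types are collected, each trial gives a new one with probability (15−i)/15, so the expected wait for the next new type is 15/(15−i).
E = 15/15 + 15/14 + 15/13 + 15/12 + 15/11 + 15/10 + 15/9 + 15/8 + 15/7 + 15/6 + 15/5 + 15/4 + 15/3 + 15/2 + 15/1 = 1195757/24024 ≈ 49.773.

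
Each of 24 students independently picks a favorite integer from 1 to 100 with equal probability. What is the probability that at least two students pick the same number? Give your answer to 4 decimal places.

It's easier to compute the probability that all 24 are distinct.
P(all distinct) = 100/100 · 99/100 · ··· · 77/100 ≈ 0.0495.
So the probability of at least one match is 1 − 0.0495 = 0.9505.

0.9505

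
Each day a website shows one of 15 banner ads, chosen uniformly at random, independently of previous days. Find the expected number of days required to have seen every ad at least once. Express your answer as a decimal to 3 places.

49.773

After i distinct types are collected, each trial gives a new one with probability (15−i)/15, so the expected wait for the next new type is 15/(15−i).
E = 15/15 + 15/14 + 15/13 + 15/12 + 15/11 + 15/10 + 15/9 + 15/8 + 15/7 + 15/6 + 15/5 + 15/4 + 15/3 + 15/2 + 15/1 = 1195757/24024 ≈ 49.773.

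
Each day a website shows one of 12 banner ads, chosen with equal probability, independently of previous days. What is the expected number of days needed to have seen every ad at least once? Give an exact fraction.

After i distinct types are collected, each trial gives a new one with probability (12−i)/12, so the expected wait for the next new type is 12/(12−i).
E = 12/12 + 12/11 + 12/10 + 12/9 + 12/8 + 12/7 + 12/6 + 12/5 + 12/4 + 12/3 + 12/2 + 12/1 = 86021/2310.

86021/2310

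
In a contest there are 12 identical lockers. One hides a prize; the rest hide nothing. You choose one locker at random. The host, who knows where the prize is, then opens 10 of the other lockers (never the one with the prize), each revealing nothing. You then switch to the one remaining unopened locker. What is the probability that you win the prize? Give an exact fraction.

Your original locker holds the prize with probability 1/12, so the other 11 collectively hold it with probability 11/12.
The host can always find 10 empty lockers to open, so the reveals don't change that 11/12; it is now spread over the 1 remaining unopened locker.
P(win by switching) = (11/12) · (1/1) = 11/12.

11/12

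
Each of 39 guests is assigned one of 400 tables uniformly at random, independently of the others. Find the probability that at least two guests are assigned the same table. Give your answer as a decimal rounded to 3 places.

It's easier to compute the probability that all 39 are distinct.
P(all distinct) = 400/400 · 399/400 · ··· · 362/400 ≈ 0.147.
So the probability of at least one match is 1 − 0.147 = 0.853.

0.853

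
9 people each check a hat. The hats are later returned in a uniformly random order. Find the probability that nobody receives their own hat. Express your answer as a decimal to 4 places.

0.3679

This is the derangement probability: permutations of 9 with no fixed point.
D(9) = 9! · (1 − 1/1! + 1/2! − ··· + (−1)^9/9!) = 133496.
P = 133496/362880 = 16687/45360 ≈ 0.3679.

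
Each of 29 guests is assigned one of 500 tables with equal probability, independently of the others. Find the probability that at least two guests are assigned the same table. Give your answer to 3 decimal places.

0.563

It's easier to compute the probability that all 29 are distinct.
P(all distinct) = 500/500 · 499/500 · ··· · 472/500 ≈ 0.437.
So the probability of at least one match is 1 − 0.437 = 0.563.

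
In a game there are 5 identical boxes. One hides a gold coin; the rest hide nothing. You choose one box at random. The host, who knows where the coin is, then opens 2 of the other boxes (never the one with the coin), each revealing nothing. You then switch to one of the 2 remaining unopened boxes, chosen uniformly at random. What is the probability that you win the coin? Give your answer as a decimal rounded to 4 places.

Your original box holds the coin with probability 1/5, so the other 4 collectively hold it with probability 4/5.
The host can always find 2 empty boxes to open, so the reveals don't change that 4/5; it is now spread over the 2 remaining unopened boxes.
P(win by switching) = (4/5) · (1/2) = 2/5 ≈ 0.4000.

0.4000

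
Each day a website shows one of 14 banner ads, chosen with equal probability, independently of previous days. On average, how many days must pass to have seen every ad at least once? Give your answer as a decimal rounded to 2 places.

45.52

After i distinct types are collected, each trial gives a new one with probability (14−i)/14, so the expected wait for the next new type is 14/(14−i).
E = 14/14 + 14/13 + 14/12 + 14/11 + 14/10 + 14/9 + 14/8 + 14/7 + 14/6 + 14/5 + 14/4 + 14/3 + 14/2 + 14/1 = 1171733/25740 ≈ 45.52.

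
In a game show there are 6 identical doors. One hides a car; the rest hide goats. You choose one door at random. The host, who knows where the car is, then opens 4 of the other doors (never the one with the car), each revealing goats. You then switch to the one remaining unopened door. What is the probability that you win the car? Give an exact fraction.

Your original door holds the car with probability 1/6, so the other 5 collectively hold it with probability 5/6.
The host can always find 4 empty doors to open, so the reveals don't change that 5/6; it is now spread over the 1 remaining unopened door.
P(win by switching) = (5/6) · (1/1) = 5/6.

5/6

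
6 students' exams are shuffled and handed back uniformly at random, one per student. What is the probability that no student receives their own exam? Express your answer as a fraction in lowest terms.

53/144

This is the derangement probability: permutations of 6 with no fixed point.
D(6) = 6! · (1 − 1/1! + 1/2! − ··· + (−1)^6/6!) = 265.
P = 265/720 = 53/144.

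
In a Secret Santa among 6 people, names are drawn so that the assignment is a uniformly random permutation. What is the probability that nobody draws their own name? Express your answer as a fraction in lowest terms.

53/144

This is the derangement probability: permutations of 6 with no fixed point.
D(6) = 6! · (1 − 1/1! + 1/2! − ··· + (−1)^6/6!) = 265.
P = 265/720 = 53/144.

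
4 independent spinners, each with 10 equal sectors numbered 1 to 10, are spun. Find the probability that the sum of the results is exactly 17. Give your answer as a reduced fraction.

6/125

There are 10^4 = 10000 equally likely outcomes.
The number of ordered 4-tuples from {1,…,10} summing to 17 is 480.
P(sum = 17) = 480/10000 = 6/125.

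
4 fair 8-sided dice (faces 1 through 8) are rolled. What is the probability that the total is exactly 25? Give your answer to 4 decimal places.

There are 8^4 = 4096 equally likely outcomes.
The number of ordered 4-tuples from {1,…,8} summing to 25 is 120.
P(sum = 25) = 120/4096 = 15/512 ≈ 0.0293.

0.0293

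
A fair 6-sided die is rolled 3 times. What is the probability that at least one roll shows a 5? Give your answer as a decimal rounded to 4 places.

0.4213

P(no roll shows a 5) = (5/6)^3 ≈ 0.5787.
P(at least one) = 1 − 0.5787 = 0.4213.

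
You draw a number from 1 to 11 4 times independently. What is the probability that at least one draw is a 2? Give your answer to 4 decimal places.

P(no draw is a 2) = (10/11)^4 ≈ 0.6830.
P(at least one) = 1 − 0.6830 = 0.3170.

0.3170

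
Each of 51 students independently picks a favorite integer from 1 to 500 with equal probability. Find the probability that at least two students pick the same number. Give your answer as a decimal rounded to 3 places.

0.929

It's easier to compute the probability that all 51 are distinct.
P(all distinct) = 500/500 · 499/500 · ··· · 450/500 ≈ 0.071.
So the probability of at least one match is 1 − 0.071 = 0.929.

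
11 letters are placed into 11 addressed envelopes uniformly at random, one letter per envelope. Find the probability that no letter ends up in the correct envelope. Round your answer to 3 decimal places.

0.368

This is the derangement probability: permutations of 11 with no fixed point.
D(11) = 11! · (1 − 1/1! + 1/2! − ··· + (−1)^11/11!) = 14684570.
P = 14684570/39916800 = 1468457/3991680 ≈ 0.368.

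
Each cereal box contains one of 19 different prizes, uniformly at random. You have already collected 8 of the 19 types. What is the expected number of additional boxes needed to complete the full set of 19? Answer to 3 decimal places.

Starting from 8 distinct types, each trial gives a new one with probability (19−i)/19 when i types are held, so the wait for the next new type is 19/(19−i).
E = 19/11 + 19/10 + 19/9 + 19/8 + 19/7 + 19/6 + 19/5 + 19/4 + 19/3 + 19/2 + 19/1 = 1590509/27720 ≈ 57.378.

57.378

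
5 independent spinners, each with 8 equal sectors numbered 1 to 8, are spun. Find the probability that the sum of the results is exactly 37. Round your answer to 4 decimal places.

0.0011

There are 8^5 = 32768 equally likely outcomes.
The number of ordered 5-tuples from {1,…,8} summing to 37 is 35.
P(sum = 37) = 35/32768 ≈ 0.0011.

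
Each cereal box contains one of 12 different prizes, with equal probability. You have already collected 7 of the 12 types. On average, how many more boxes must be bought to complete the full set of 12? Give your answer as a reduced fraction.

137/5

Starting from 7 distinct types, each trial gives a new one with probability (12−i)/12 when i types are held, so the wait for the next new type is 12/(12−i).
E = 12/5 + 12/4 + 12/3 + 12/2 + 12/1 = 137/5.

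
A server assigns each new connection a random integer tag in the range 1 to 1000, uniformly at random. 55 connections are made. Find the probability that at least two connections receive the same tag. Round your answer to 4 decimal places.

It's easier to compute the probability that all 55 are distinct.
P(all distinct) = 1000/1000 · 999/1000 · ··· · 946/1000 ≈ 0.2203.
So the probability of at least one match is 1 − 0.2203 = 0.7797.

0.7797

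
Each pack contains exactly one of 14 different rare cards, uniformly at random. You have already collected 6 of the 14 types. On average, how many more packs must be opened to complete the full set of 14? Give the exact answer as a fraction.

Starting from 6 distinct types, each trial gives a new one with probability (14−i)/14 when i types are held, so the wait for the next new type is 14/(14−i).
E = 14/8 + 14/7 + 14/6 + 14/5 + 14/4 + 14/3 + 14/2 + 14/1 = 761/20.

761/20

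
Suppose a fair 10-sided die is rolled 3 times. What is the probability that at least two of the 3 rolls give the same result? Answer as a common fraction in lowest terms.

7/25

P(all 3 different) = 10/10 · 9/10 · ··· · 8/10 = 18/25.
P(at least two equal) = 1 − 18/25 = 7/25.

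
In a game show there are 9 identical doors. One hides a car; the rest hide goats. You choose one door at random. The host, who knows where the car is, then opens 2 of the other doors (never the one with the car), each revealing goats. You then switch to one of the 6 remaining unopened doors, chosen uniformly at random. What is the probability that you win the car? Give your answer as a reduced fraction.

4/27

Your original door holds the car with probability 1/9, so the other 8 collectively hold it with probability 8/9.
The host can always find 2 empty doors to open, so the reveals don't change that 8/9; it is now spread over the 6 remaining unopened doors.
P(win by switching) = (8/9) · (1/6) = 4/27.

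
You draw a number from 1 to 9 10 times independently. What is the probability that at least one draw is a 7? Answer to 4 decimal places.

0.6921

P(no draw is a 7) = (8/9)^10 ≈ 0.3079.
P(at least one) = 1 − 0.3079 = 0.6921.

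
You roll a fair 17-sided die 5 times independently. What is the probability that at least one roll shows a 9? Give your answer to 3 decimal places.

P(no roll shows a 9) = (16/17)^5 ≈ 0.739.
P(at least one) = 1 − 0.739 = 0.261.

0.261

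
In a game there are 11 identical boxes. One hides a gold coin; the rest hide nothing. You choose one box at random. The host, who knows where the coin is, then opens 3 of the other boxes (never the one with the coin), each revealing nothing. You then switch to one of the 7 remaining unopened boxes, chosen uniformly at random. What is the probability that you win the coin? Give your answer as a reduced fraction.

10/77

Your original box holds the coin with probability 1/11, so the other 10 collectively hold it with probability 10/11.
The host can always find 3 empty boxes to open, so the reveals don't change that 10/11; it is now spread over the 7 remaining unopened boxes.
P(win by switching) = (10/11) · (1/7) = 10/77.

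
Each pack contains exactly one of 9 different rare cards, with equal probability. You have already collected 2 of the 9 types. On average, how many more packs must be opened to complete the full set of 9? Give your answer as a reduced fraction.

Starting from 2 distinct types, each trial gives a new one with probability (9−i)/9 when i types are held, so the wait for the next new type is 9/(9−i).
E = 9/7 + 9/6 + 9/5 + 9/4 + 9/3 + 9/2 + 9/1 = 3267/140.

3267/140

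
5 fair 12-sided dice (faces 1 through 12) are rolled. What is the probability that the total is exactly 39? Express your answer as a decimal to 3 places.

0.036

There are 12^5 = 248832 equally likely outcomes.
The number of ordered 5-tuples from {1,…,12} summing to 39 is 9075.
P(sum = 39) = 9075/248832 = 3025/82944 ≈ 0.036.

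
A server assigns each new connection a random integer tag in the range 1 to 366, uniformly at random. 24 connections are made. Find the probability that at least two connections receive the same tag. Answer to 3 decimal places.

0.537

It's easier to compute the probability that all 24 are distinct.
P(all distinct) = 366/366 · 365/366 · ··· · 343/366 ≈ 0.463.
So the probability of at least one match is 1 − 0.463 = 0.537.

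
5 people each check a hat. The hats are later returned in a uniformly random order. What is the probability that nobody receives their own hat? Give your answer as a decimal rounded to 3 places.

0.367

This is the derangement probability: permutations of 5 with no fixed point.
D(5) = 5! · (1 − 1/1! + 1/2! − ··· + (−1)^5/5!) = 44.
P = 44/120 = 11/30 ≈ 0.367.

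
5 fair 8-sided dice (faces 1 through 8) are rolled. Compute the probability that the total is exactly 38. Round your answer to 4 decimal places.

There are 8^5 = 32768 equally likely outcomes.
The number of ordered 5-tuples from {1,…,8} summing to 38 is 15.
P(sum = 38) = 15/32768 ≈ 0.0005.

0.0005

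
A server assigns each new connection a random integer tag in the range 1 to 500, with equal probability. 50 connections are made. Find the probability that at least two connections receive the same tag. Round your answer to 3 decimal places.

0.921

It's easier to compute the probability that all 50 are distinct.
P(all distinct) = 500/500 · 499/500 · ··· · 451/500 ≈ 0.079.
So the probability of at least one match is 1 − 0.079 = 0.921.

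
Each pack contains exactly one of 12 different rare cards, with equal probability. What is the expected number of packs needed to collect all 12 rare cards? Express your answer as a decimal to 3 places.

After i distinct types are collected, each trial gives a new one with probability (12−i)/12, so the expected wait for the next new type is 12/(12−i).
E = 12/12 + 12/11 + 12/10 + 12/9 + 12/8 + 12/7 + 12/6 + 12/5 + 12/4 + 12/3 + 12/2 + 12/1 = 86021/2310 ≈ 37.239.

37.239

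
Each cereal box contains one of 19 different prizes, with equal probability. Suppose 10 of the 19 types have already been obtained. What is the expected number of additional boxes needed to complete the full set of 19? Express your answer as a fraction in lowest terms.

135451/2520

Starting from 10 distinct types, each trial gives a new one with probability (19−i)/19 when i types are held, so the wait for the next new type is 19/(19−i).
E = 19/9 + 19/8 + 19/7 + 19/6 + 19/5 + 19/4 + 19/3 + 19/2 + 19/1 = 135451/2520.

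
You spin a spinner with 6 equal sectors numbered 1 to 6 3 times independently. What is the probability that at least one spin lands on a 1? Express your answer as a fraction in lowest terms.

91/216

P(no spin lands on a 1) = (5/6)^3 = 125/216.
P(at least one) = 1 − 125/216 = 91/216.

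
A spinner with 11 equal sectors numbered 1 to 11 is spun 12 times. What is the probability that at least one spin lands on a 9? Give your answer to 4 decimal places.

P(no spin lands on a 9) = (10/11)^12 ≈ 0.3186.
P(at least one) = 1 − 0.3186 = 0.6814.

0.6814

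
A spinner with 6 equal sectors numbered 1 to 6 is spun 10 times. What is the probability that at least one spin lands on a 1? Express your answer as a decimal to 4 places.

0.8385

P(no spin lands on a 1) = (5/6)^10 ≈ 0.1615.
P(at least one) = 1 − 0.1615 = 0.8385.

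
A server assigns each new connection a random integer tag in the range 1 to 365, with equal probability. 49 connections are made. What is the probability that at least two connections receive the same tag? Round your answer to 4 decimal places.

It's easier to compute the probability that all 49 are distinct.
P(all distinct) = 365/365 · 364/365 · ··· · 317/365 ≈ 0.0342.
So the probability of at least one match is 1 − 0.0342 = 0.9658.

0.9658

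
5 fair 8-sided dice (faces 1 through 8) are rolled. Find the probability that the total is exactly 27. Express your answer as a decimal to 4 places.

There are 8^5 = 32768 equally likely outcomes.
The number of ordered 5-tuples from {1,…,8} summing to 27 is 1750.
P(sum = 27) = 1750/32768 = 875/16384 ≈ 0.0534.

0.0534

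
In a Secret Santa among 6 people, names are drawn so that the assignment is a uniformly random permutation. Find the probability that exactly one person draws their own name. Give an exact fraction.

11/30

Choose which one is fixed: C(6,1) = 6 ways.
The remaining 5 must have no fixed point: D(5) = 44.
P = 6·44/720 = 11/30.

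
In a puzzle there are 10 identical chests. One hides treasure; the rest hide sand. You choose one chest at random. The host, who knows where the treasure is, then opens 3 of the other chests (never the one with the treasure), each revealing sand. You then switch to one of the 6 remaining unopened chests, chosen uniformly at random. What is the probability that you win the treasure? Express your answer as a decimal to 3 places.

0.150

Your original chest holds the treasure with probability 1/10, so the other 9 collectively hold it with probability 9/10.
The host can always find 3 empty chests to open, so the reveals don't change that 9/10; it is now spread over the 6 remaining unopened chests.
P(win by switching) = (9/10) · (1/6) = 3/20 ≈ 0.150.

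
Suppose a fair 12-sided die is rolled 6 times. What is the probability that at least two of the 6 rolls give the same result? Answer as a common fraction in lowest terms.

1343/1728

P(all 6 different) = 12/12 · 11/12 · ··· · 7/12 = 385/1728.
P(at least two equal) = 1 − 385/1728 = 1343/1728.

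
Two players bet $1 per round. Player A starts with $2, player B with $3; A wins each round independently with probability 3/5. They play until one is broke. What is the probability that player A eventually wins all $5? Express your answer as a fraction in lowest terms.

Let r = q/p = (2/5)/(3/5) = 2/3. The recurrence P(i) = p·P(i+1) + q·P(i−1) with P(0)=0, P(5)=1 gives P(i) = (1 − r^i)/(1 − r^5).
P(2) = (1 − (2/3)^2) / (1 − (2/3)^5) = 135/211.

135/211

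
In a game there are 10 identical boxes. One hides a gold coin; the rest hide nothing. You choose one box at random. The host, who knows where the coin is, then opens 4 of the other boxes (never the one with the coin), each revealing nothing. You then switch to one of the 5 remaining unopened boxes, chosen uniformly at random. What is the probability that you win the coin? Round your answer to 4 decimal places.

Your original box holds the coin with probability 1/10, so the other 9 collectively hold it with probability 9/10.
The host can always find 4 empty boxes to open, so the reveals don't change that 9/10; it is now spread over the 5 remaining unopened boxes.
P(win by switching) = (9/10) · (1/5) = 9/50 ≈ 0.1800.

0.1800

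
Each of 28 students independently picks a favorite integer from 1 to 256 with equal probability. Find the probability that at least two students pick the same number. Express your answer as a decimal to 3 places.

0.784

It's easier to compute the probability that all 28 are distinct.
P(all distinct) = 256/256 · 255/256 · ··· · 229/256 ≈ 0.216.
So the probability of at least one match is 1 − 0.216 = 0.784.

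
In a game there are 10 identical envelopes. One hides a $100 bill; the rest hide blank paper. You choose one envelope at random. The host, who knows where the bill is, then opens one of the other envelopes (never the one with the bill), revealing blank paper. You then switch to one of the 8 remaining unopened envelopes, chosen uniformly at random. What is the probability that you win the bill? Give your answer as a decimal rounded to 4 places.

Your original envelope holds the bill with probability 1/10, so the other 9 collectively hold it with probability 9/10.
The host can always find an empty envelope to open, so this doesn't change that 9/10; it is now spread over the 8 remaining unopened envelopes.
P(win by switching) = (9/10) · (1/8) = 9/80 ≈ 0.1125.

0.1125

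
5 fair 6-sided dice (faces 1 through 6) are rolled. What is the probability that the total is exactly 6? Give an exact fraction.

5/7776

There are 6^5 = 7776 equally likely outcomes.
The number of ordered 5-tuples from {1,…,6} summing to 6 is 5.
P(sum = 6) = 5/7776.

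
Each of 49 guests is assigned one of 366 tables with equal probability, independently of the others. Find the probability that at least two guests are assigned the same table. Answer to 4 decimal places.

0.9654

It's easier to compute the probability that all 49 are distinct.
P(all distinct) = 366/366 · 365/366 · ··· · 318/366 ≈ 0.0346.
So the probability of at least one match is 1 − 0.0346 = 0.9654.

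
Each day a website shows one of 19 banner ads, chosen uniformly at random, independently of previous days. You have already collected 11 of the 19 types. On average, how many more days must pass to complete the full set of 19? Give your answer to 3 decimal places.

51.639

Starting from 11 distinct types, each trial gives a new one with probability (19−i)/19 when i types are held, so the wait for the next new type is 19/(19−i).
E = 19/8 + 19/7 + 19/6 + 19/5 + 19/4 + 19/3 + 19/2 + 19/1 = 14459/280 ≈ 51.639.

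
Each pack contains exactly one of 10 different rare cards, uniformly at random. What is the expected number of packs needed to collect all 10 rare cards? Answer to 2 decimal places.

After i distinct types are collected, each trial gives a new one with probability (10−i)/10, so the expected wait for the next new type is 10/(10−i).
E = 10/10 + 10/9 + 10/8 + 10/7 + 10/6 + 10/5 + 10/4 + 10/3 + 10/2 + 10/1 = 7381/252 ≈ 29.29.

29.29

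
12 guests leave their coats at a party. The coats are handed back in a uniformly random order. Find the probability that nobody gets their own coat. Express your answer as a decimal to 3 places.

0.368

This is the derangement probability: permutations of 12 with no fixed point.
D(12) = 12! · (1 − 1/1! + 1/2! − ··· + (−1)^12/12!) = 176214841.
P = 176214841/479001600 = 16019531/43545600 ≈ 0.368.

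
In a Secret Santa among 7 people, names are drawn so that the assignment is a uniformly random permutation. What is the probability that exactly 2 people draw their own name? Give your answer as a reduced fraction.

11/60

Choose which 2 of the 7 are fixed: C(7,2) = 21 ways.
The remaining 5 must have no fixed point: D(5) = 44.
P = 21·44/5040 = 11/60.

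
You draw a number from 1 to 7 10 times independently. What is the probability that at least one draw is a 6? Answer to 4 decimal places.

0.7859

P(no draw is a 6) = (6/7)^10 ≈ 0.2141.
P(at least one) = 1 − 0.2141 = 0.7859.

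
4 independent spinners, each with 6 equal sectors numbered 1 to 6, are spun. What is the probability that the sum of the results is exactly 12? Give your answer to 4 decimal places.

0.0965

There are 6^4 = 1296 equally likely outcomes.
The number of ordered 4-tuples from {1,…,6} summing to 12 is 125.
P(sum = 12) = 125/1296 ≈ 0.0965.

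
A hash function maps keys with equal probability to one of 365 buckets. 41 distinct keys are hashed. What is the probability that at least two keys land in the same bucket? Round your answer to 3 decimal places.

0.903

It's easier to compute the probability that all 41 are distinct.
P(all distinct) = 365/365 · 364/365 · ··· · 325/365 ≈ 0.097.
So the probability of at least one match is 1 − 0.097 = 0.903.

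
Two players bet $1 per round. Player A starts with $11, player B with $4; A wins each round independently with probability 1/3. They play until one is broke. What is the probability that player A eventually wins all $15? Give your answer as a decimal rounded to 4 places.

Let r = q/p = (2/3)/(1/3) = 2. The recurrence P(i) = p·P(i+1) + q·P(i−1) with P(0)=0, P(15)=1 gives P(i) = (1 − r^i)/(1 − r^15).
P(11) = (1 − (2)^11) / (1 − (2)^15) = 2047/32767 ≈ 0.0625.

0.0625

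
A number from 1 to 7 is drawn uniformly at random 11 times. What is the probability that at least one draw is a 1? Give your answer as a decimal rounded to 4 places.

P(no draw is a 1) = (6/7)^11 ≈ 0.1835.
P(at least one) = 1 − 0.1835 = 0.8165.

0.8165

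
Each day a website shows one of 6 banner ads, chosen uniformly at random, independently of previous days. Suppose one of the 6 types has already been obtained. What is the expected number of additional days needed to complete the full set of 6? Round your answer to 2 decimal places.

Starting from 1 distinct type, each trial gives a new one with probability (6−i)/6 when i types are held, so the wait for the next new type is 6/(6−i).
E = 6/5 + 6/4 + 6/3 + 6/2 + 6/1 = 137/10 ≈ 13.70.

13.70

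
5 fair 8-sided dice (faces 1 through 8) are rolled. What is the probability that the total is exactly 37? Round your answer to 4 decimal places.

There are 8^5 = 32768 equally likely outcomes.
The number of ordered 5-tuples from {1,…,8} summing to 37 is 35.
P(sum = 37) = 35/32768 ≈ 0.0011.

0.0011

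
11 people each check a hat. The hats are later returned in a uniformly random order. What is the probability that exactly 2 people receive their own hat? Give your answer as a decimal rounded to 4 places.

Choose which 2 of the 11 are fixed: C(11,2) = 55 ways.
The remaining 9 must have no fixed point: D(9) = 133496.
P = 55·133496/39916800 = 16687/90720 ≈ 0.1839.

0.1839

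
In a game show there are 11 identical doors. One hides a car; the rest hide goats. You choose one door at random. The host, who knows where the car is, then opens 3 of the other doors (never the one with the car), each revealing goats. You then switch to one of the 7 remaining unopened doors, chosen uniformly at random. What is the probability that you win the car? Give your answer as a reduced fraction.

Your original door holds the car with probability 1/11, so the other 10 collectively hold it with probability 10/11.
The host can always find 3 empty doors to open, so the reveals don't change that 10/11; it is now spread over the 7 remaining unopened doors.
P(win by switching) = (10/11) · (1/7) = 10/77.

10/77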